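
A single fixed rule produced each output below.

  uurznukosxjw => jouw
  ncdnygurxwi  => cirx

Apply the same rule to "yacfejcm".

Looking at the pairs, the operation is to sort the characters into alphabetical order, then keep one character in every 3, starting at position 1 (positions 1st, 4th, 7th, ...).
On "yacfejcm": the first step gives "accefjmy", and the second then gives "aem".
(Check on "uurznukosxjw": → "jknorsuuuwxz" → "jouw" ✓)

aem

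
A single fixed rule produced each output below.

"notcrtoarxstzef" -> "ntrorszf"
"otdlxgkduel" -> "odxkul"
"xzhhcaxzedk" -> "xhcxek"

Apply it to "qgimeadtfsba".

qiedfb

The pattern: keep every other character starting from the first (positions 1st, 3rd, 5th, ...).
Doing the same to "qgimeadtfsba": "qiedfb".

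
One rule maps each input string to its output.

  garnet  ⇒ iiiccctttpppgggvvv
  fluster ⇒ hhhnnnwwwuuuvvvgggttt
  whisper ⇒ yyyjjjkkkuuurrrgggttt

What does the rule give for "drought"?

In each case the input is transformed by: shift every letter 2 places forward in the alphabet (wrapping around), then repeat every character 3 times.
Applying both steps to "drought": "ftqwijv", then "ffftttqqqwwwiiijjjvvv".

ffftttqqqwwwiiijjjvvv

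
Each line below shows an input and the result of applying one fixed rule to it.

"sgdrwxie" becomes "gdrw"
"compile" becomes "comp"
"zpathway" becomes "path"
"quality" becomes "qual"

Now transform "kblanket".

blan

Rule — move the last 3 characters to the front (rotate right by 3), then keep only the last 4 characters.
Working it through for "kblanket": intermediate "ketkblan", final "blan".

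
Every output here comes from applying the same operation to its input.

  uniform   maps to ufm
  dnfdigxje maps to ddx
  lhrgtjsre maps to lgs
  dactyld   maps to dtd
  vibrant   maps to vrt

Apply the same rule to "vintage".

vte

The pattern: keep one character in every 3, starting at position 1 (positions 1st, 4th, 7th, ...).
Applying that to "vintage" gives "vte".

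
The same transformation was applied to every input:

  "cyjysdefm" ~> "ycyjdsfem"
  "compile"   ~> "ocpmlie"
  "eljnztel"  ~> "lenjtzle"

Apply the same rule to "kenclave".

Looking at the pairs, the operation is to swap each adjacent pair of characters (1↔2, 3↔4, ...).
For "kenclave" the result is "ekcnalev".

ekcnalev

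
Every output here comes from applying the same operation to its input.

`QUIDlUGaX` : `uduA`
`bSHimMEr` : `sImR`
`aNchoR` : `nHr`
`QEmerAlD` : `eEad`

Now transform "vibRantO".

IrNo

Each output is the input with this applied: keep every other character starting from the second (positions 2nd, 4th, 6th, ...), then flip the case of every letter.
On "vibRantO": the first step gives "iRnO", and the second then gives "IrNo".
(Check on "bSHimMEr": → "SiMr" → "sImR" ✓)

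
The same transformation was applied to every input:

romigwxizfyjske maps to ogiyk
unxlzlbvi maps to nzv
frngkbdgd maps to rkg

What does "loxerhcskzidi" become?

orsi

What's happening: keep one character in every 3, starting at position 2 (positions 2nd, 5th, 8th, ...).
Applying that to "loxerhcskzidi" gives "orsi".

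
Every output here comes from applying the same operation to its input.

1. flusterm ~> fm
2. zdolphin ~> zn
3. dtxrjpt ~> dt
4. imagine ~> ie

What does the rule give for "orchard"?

od

What's happening: take characters alternately from the front and the back (1st, last, 2nd, 2nd-last, ...), then keep only the first 2 characters.
Starting from "orchard": after the first operation, "odrrcah"; after the second, "od".
(Check on "flusterm": → "fmlruest" → "fm" ✓)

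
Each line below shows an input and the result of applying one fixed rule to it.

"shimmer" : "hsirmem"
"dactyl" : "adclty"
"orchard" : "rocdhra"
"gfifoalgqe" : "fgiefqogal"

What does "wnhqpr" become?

The pattern: move the first character to the end, then take characters alternately from the front and the back (1st, last, 2nd, 2nd-last, ...).
For "wnhqpr", step one produces "nhqprw"; step two turns that into "nwhrqp".

nwhrqp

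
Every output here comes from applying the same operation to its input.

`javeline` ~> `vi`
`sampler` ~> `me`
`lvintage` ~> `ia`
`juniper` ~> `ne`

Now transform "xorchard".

ra

What's happening: keep one character in every 3, starting at position 3 (positions 3rd, 6th, 9th, ...).
On "xorchard" that produces "ra".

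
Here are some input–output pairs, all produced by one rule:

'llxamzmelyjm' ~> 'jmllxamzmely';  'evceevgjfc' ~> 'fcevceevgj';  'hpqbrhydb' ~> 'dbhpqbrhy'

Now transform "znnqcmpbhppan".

The transformation: move the last 2 characters to the front (rotate right by 2).
Applying that to "znnqcmpbhppan" gives "anznnqcmpbhpp".

anznnqcmpbhpp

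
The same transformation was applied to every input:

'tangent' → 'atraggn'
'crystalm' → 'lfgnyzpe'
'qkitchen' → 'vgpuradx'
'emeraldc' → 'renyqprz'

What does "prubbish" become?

hoovfuce

In each case the input is transformed by: shift every letter 13 places forward in the alphabet (wrapping around) — i.e. ROT13, then move the first 2 characters to the end (rotate left by 2).
On "prubbish": the first step gives "cehoovfu", and the second then gives "hoovfuce".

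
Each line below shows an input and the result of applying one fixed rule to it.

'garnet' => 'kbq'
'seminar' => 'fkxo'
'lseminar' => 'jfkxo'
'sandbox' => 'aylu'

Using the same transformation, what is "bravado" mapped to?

In each case the input is transformed by: shift every letter 3 places backward in the alphabet (wrapping around), then delete the first 3 characters.
Doing the same to "bravado": "sxal".
(Check on "sandbox": → "pxkaylu" → "aylu" ✓)

sxal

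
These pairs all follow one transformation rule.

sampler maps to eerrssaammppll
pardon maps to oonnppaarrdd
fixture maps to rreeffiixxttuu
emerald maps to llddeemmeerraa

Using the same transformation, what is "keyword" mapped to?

The transformation: move the last 2 characters to the front (rotate right by 2), then double every character.
Working it through for "keyword": intermediate "rdkeywo", final "rrddkkeeyywwoo".

rrddkkeeyywwoo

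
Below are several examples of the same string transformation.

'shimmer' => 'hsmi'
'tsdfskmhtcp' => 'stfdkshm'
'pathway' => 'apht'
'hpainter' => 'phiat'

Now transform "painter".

Each output is the input with this applied: swap each adjacent pair of characters (1↔2, 3↔4, ...), then delete the last 3 characters.
On "painter" that produces "apni".

apni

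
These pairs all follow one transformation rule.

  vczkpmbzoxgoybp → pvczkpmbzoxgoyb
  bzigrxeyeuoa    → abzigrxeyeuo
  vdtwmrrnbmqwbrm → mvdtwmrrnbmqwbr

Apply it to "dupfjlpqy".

ydupfjlpq

The rule is to move the last character to the front.
"dupfjlpqy" → "ydupfjlpq".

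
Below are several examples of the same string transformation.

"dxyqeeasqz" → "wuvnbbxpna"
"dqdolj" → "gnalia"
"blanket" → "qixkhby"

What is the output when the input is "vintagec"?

What's happening: shift every letter 3 places backward in the alphabet (wrapping around), then swap the first and last characters.
Working it through for "vintagec": intermediate "sfkqxdbz", final "zfkqxdbs".

zfkqxdbs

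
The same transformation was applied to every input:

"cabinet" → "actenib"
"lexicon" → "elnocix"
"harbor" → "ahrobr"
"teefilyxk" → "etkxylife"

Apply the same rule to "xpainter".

What's happening: move the first 2 characters to the end (rotate left by 2), then reverse the string.
Working it through for "xpainter": intermediate "ainterxp", final "pxretnia".

pxretnia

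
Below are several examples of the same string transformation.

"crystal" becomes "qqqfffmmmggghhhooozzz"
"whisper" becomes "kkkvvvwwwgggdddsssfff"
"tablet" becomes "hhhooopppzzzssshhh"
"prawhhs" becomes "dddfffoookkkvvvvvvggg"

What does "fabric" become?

tttooopppfffwwwqqq

The transformation: repeat every character 3 times, then shift every letter 12 places backward in the alphabet (wrapping around).
Applying both steps to "fabric": "fffaaabbbrrriiiccc", then "tttooopppfffwwwqqq".
(Check on "whisper": → "wwwhhhiiissspppeeerrr" → "kkkvvvwwwgggdddsssfff" ✓)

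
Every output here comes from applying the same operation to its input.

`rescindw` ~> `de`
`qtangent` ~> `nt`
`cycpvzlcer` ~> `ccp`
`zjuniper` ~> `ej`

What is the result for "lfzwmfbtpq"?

tlw

The transformation: swap the front and back halves of the string, then keep one character in every 3, starting at position 3 (positions 3rd, 6th, 9th, ...).
Working it through for "lfzwmfbtpq": intermediate "fbtpqlfzwm", final "tlw".
(Check on "zjuniper": → "iperzjun" → "ej" ✓)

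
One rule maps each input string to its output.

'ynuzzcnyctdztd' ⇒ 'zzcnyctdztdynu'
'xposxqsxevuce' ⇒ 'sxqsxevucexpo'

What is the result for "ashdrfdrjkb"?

In each case the input is transformed by: move the first 3 characters to the end (rotate left by 3).
Doing the same to "ashdrfdrjkb": "drfdrjkbash".

drfdrjkbash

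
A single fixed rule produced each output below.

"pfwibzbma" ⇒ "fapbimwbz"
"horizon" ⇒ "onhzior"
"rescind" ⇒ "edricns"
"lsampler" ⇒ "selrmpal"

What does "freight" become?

rtfgihe

The pattern: swap each adjacent pair of characters (1↔2, 3↔4, ...), then take characters alternately from the front and the back (1st, last, 2nd, 2nd-last, ...).
"freight" → "rtfgihe".
(Check on "lsampler": → "slmalpre" → "selrmpal" ✓)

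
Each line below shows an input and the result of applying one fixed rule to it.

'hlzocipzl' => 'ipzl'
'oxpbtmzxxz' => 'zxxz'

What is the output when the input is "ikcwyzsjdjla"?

In each case the input is transformed by: keep only the last 4 characters.
Applying that to "ikcwyzsjdjla" gives "djla".

djla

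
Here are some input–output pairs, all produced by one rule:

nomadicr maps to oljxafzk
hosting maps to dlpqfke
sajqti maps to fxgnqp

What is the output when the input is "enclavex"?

ukzixsbb

In each case the input is transformed by: shift every letter 3 places backward in the alphabet (wrapping around), then swap the first and last characters.
On "enclavex": the first step gives "bkzixsbu", and the second then gives "ukzixsbb".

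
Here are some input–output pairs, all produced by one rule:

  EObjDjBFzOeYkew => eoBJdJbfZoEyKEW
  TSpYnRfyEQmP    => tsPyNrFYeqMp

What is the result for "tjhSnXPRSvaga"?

Looking at the pairs, the operation is to flip the case of every letter.
For "tjhSnXPRSvaga" the result is "TJHsNxprsVAGA".

TJHsNxprsVAGA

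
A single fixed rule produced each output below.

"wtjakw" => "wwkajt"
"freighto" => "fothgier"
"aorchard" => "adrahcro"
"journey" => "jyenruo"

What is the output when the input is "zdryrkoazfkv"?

zvkfzaokryrd

The transformation: move the first character to the end, then reverse the string.
For "zdryrkoazfkv", step one produces "dryrkoazfkvz"; step two turns that into "zvkfzaokryrd".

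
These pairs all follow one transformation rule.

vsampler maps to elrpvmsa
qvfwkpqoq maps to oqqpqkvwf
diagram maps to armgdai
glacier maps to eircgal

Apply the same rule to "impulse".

What's happening: move the last 2 characters to the front (rotate right by 2), then take characters alternately from the front and the back (1st, last, 2nd, 2nd-last, ...).
"impulse" → "seimpul" → "sleuipm".

sleuipm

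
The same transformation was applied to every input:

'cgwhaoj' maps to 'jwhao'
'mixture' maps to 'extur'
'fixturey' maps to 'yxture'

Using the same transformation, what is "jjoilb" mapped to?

The rule is to delete the first 2 characters, then move the last character to the front.
Applying both steps to "jjoilb": "oilb", then "boil".

boil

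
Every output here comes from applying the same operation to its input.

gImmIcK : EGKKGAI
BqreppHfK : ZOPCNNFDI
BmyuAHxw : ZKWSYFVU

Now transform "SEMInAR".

What's happening: shift every letter 2 places backward in the alphabet (wrapping around), then convert every letter to uppercase.
For "SEMInAR", step one produces "QCKGlYP"; step two turns that into "QCKGLYP".

QCKGLYP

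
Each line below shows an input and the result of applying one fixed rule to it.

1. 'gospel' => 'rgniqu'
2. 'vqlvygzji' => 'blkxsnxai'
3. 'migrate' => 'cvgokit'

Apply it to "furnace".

ceghwtp

In each case the input is transformed by: shift every letter 2 places forward in the alphabet (wrapping around), then move the last 3 characters to the front (rotate right by 3).
Starting from "furnace": after the first operation, "hwtpceg"; after the second, "ceghwtp".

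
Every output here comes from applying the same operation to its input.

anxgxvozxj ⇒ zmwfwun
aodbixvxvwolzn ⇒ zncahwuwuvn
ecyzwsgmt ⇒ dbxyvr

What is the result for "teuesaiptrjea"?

sdtdrzhosq

Rule — shift every letter 1 place backward in the alphabet (wrapping around), then delete the last 3 characters.
For "teuesaiptrjea", step one produces "sdtdrzhosqidz"; step two turns that into "sdtdrzhosq".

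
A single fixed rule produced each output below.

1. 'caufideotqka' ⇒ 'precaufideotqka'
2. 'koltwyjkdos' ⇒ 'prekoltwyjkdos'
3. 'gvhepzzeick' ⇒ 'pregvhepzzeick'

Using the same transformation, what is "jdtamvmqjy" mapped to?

Each output is the input with this applied: prepend "pre".
"jdtamvmqjy" → "prejdtamvmqjy".

prejdtamvmqjy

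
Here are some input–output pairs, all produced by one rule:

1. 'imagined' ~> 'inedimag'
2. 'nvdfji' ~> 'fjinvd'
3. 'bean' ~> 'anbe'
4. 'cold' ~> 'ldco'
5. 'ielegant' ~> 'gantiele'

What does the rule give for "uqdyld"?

Looking at the pairs, the operation is to swap the front and back halves of the string.
For "uqdyld" the result is "ylduqd".

ylduqd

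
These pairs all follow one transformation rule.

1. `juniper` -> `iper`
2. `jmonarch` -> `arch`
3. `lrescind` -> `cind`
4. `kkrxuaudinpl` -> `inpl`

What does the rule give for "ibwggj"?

wggj

What's happening: keep only the last 4 characters.
On "ibwggj" that produces "wggj".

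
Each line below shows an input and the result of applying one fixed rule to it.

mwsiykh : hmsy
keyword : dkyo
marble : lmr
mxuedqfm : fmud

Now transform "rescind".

drsi

Rule — keep every other character starting from the first (positions 1st, 3rd, 5th, ...), then move the last character to the front.
Working it through for "rescind": intermediate "rsid", final "drsi".
(Check on "keyword": → "kyod" → "dkyo" ✓)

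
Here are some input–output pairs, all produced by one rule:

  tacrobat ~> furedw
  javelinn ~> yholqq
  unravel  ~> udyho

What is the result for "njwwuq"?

zzxt

The rule is to shift every letter 3 places forward in the alphabet (wrapping around), then delete the first 2 characters.
"njwwuq" → "qmzzxt" → "zzxt".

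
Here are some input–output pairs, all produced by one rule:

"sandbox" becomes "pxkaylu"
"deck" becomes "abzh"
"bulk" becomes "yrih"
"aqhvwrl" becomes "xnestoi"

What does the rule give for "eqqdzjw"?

bnnawgt

Looking at the pairs, the operation is to shift every letter 3 places backward in the alphabet (wrapping around).
So "eqqdzjw" becomes "bnnawgt".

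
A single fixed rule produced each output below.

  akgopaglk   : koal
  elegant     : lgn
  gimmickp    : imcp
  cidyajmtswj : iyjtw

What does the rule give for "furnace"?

The transformation: keep every other character starting from the second (positions 2nd, 4th, 6th, ...).
Doing the same to "furnace": "unc".

unc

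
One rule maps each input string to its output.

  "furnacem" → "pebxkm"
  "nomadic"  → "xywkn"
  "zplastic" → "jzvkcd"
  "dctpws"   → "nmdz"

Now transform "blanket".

The transformation: shift every letter 10 places forward in the alphabet (wrapping around), then delete the last 2 characters.
"blanket" → "lvkxuod" → "lvkxu".

lvkxu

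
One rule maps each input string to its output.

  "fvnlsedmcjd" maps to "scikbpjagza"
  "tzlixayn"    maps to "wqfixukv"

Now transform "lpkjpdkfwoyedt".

What's happening: shift every letter 3 places backward in the alphabet (wrapping around), then swap each adjacent pair of characters (1↔2, 3↔4, ...).
On "lpkjpdkfwoyedt": the first step gives "imhgmahctlvbaq", and the second then gives "mighamchltbvqa".
(Check on "tzlixayn": → "qwifuxvk" → "wqfixukv" ✓)

mighamchltbvqa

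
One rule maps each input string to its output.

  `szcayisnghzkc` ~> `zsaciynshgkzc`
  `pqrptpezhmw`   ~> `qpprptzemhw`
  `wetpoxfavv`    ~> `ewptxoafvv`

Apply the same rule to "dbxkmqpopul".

What's happening: swap each adjacent pair of characters (1↔2, 3↔4, ...).
For "dbxkmqpopul" the result is "bdkxqmopupl".

bdkxqmopupl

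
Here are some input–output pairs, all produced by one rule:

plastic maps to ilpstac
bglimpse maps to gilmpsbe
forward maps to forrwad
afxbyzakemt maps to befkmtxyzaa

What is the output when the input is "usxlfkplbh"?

hkllpsuxbf

The transformation: sort the characters into alphabetical order, then move the first 2 characters to the end (rotate left by 2).
Starting from "usxlfkplbh": after the first operation, "bfhkllpsux"; after the second, "hkllpsuxbf".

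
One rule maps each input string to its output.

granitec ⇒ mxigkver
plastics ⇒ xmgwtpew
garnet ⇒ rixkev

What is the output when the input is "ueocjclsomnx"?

pwsqrbyisgng

In each case the input is transformed by: shift every letter 4 places forward in the alphabet (wrapping around), then swap the front and back halves of the string.
"ueocjclsomnx" → "yisgngpwsqrb" → "pwsqrbyisgng".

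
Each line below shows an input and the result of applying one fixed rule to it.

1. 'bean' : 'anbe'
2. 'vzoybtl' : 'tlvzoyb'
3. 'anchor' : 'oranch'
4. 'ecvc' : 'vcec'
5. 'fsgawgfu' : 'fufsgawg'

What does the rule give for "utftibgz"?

gzutftib

The pattern: move the last 2 characters to the front (rotate right by 2).
So "utftibgz" becomes "gzutftib".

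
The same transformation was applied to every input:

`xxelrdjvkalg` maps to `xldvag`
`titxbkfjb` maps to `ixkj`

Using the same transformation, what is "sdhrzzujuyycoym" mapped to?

The rule is to keep every other character starting from the second (positions 2nd, 4th, 6th, ...).
So "sdhrzzujuyycoym" becomes "drzjycy".

drzjycy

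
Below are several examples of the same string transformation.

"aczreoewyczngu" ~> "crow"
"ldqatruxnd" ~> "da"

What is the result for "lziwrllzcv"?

zw

What's happening: keep every other character starting from the second (positions 2nd, 4th, 6th, ...), then delete the last 3 characters.
On "lziwrllzcv" that produces "zw".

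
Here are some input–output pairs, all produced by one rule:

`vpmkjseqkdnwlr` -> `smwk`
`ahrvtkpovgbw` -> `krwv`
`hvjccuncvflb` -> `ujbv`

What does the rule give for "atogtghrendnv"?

The rule is to keep one character in every 3, starting at position 3 (positions 3rd, 6th, 9th, ...), then swap each adjacent pair of characters (1↔2, 3↔4, ...).
"atogtghrendnv" → "ogen" → "gone".
(Check on "vpmkjseqkdnwlr": → "mskw" → "smwk" ✓)

gone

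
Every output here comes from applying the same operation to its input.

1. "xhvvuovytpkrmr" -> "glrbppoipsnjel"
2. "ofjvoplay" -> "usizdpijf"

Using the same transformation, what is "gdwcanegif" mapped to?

In each case the input is transformed by: move the last 2 characters to the front (rotate right by 2), then shift every letter 6 places backward in the alphabet (wrapping around).
For "gdwcanegif" the result is "czaxqwuhya".

czaxqwuhya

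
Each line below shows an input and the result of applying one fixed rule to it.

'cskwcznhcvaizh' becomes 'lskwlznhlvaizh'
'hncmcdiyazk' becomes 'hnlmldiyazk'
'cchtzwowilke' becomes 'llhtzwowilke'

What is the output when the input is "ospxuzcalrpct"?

ospxuzlalrplt

What's happening: replace every "c" with "l".
"ospxuzcalrpct" → "ospxuzlalrplt".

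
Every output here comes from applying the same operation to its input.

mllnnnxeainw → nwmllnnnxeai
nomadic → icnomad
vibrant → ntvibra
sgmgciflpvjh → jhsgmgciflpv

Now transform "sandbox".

oxsandb

The rule is to move the last 2 characters to the front (rotate right by 2).
Applying that to "sandbox" gives "oxsandb".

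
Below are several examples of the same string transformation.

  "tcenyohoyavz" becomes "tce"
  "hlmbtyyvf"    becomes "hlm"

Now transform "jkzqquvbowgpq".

jkz

In each case the input is transformed by: keep only the first 3 characters.
"jkzqquvbowgpq" → "jkz".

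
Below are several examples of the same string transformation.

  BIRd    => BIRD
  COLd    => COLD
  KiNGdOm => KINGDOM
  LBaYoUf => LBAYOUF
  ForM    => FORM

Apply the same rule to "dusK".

Each output is the input with this applied: convert every letter to uppercase.
"dusK" → "DUSK".

DUSK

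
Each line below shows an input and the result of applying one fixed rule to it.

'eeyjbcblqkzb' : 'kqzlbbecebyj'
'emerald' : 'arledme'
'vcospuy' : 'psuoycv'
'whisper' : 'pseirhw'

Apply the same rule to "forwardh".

The transformation: move the last 3 characters to the front (rotate right by 3), then take characters alternately from the front and the back (1st, last, 2nd, 2nd-last, ...).
On "forwardh": the first step gives "rdhforwa", and the second then gives "radwhrfo".

radwhrfo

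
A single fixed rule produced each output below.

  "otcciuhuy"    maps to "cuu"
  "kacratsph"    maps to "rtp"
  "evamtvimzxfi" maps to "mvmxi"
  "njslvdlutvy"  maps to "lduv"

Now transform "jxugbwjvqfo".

The pattern: delete the first 3 characters, then keep every other character starting from the first (positions 1st, 3rd, 5th, ...).
For "jxugbwjvqfo", step one produces "gbwjvqfo"; step two turns that into "gwvf".

gwvf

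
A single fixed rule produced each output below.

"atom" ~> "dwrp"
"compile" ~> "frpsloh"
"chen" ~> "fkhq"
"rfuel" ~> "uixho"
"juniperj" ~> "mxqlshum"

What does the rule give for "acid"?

dflg

The transformation: shift every letter 3 places forward in the alphabet (wrapping around).
So "acid" becomes "dflg".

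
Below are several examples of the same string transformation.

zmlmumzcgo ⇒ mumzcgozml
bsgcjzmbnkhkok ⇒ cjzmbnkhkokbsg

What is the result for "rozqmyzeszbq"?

qmyzeszbqroz

Rule — move the first 3 characters to the end (rotate left by 3).
Applying that to "rozqmyzeszbq" gives "qmyzeszbqroz".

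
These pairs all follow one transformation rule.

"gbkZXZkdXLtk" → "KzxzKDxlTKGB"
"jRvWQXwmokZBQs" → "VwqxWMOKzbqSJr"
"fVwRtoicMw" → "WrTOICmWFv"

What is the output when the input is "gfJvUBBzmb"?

jVubbZMBGF

The pattern: move the first 2 characters to the end (rotate left by 2), then flip the case of every letter.
For "gfJvUBBzmb", step one produces "JvUBBzmbgf"; step two turns that into "jVubbZMBGF".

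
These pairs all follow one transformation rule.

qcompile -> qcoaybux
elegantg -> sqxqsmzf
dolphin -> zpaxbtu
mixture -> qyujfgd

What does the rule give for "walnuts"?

Each output is the input with this applied: shift every letter 12 places forward in the alphabet (wrapping around), then move the last character to the front.
Applying both steps to "walnuts": "imxzgfe", then "eimxzgf".

eimxzgf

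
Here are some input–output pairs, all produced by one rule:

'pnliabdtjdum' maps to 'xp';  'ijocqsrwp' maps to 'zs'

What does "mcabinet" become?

The transformation: shift every letter 3 places forward in the alphabet (wrapping around), then keep only the last 2 characters.
"mcabinet" → "pfdelqhw" → "hw".
(Check on "ijocqsrwp": → "lmrftvuzs" → "zs" ✓)

hw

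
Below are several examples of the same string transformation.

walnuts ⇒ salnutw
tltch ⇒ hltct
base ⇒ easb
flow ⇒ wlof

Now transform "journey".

The pattern: swap the first and last characters.
For "journey" the result is "yournej".

yournej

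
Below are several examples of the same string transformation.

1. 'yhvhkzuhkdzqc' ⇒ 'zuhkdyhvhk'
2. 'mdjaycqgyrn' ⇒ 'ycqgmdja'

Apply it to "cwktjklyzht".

jklycwkt

In each case the input is transformed by: delete the last 3 characters, then swap the front and back halves of the string.
"cwktjklyzht" → "cwktjkly" → "jklycwkt".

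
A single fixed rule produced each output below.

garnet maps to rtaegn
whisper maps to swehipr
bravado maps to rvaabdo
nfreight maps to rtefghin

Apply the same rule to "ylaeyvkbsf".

yyabefklsv

The pattern: sort the characters into alphabetical order, then move the last 2 characters to the front (rotate right by 2).
On "ylaeyvkbsf": the first step gives "abefklsvyy", and the second then gives "yyabefklsv".
(Check on "whisper": → "ehiprsw" → "swehipr" ✓)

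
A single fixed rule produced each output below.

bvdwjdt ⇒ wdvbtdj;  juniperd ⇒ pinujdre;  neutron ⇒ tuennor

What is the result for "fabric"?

bafcir

What's happening: reverse the string, then move the first 3 characters to the end (rotate left by 3).
Working it through for "fabric": intermediate "cirbaf", final "bafcir".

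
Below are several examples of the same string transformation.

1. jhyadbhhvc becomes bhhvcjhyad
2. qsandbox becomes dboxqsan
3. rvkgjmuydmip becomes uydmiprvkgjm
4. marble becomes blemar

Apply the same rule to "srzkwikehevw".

What's happening: swap the front and back halves of the string.
Applying that to "srzkwikehevw" gives "kehevwsrzkwi".

kehevwsrzkwi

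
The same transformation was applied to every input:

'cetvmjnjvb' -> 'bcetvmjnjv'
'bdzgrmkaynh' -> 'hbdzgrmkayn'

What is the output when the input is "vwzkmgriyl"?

Looking at the pairs, the operation is to move the last character to the front.
Doing the same to "vwzkmgriyl": "lvwzkmgriy".

lvwzkmgriy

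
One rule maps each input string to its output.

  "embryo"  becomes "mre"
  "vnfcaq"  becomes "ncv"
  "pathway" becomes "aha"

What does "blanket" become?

lne

The transformation: swap the first and last characters, then keep every other character starting from the second (positions 2nd, 4th, 6th, ...).
Applying both steps to "blanket": "tlankeb", then "lne".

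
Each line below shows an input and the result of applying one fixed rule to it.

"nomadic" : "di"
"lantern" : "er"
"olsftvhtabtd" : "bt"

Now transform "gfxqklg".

What's happening: move the last 3 characters to the front (rotate right by 3), then keep only the first 2 characters.
On "gfxqklg": the first step gives "klggfxq", and the second then gives "kl".

kl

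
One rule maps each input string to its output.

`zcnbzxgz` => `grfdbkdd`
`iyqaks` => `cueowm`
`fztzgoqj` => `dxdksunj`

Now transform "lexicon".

ibmgsrp

Looking at the pairs, the operation is to move the first character to the end, then shift every letter 4 places forward in the alphabet (wrapping around).
"lexicon" → "ibmgsrp".
(Check on "zcnbzxgz": → "cnbzxgzz" → "grfdbkdd" ✓)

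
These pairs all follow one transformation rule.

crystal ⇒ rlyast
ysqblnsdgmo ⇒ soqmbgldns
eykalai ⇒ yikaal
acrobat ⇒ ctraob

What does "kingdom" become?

What's happening: delete the first character, then take characters alternately from the front and the back (1st, last, 2nd, 2nd-last, ...).
On "kingdom": the first step gives "ingdom", and the second then gives "imnogd".

imnogd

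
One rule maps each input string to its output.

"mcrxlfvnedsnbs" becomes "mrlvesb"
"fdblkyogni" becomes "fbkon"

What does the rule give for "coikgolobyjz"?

ciglbj

Rule — keep every other character starting from the first (positions 1st, 3rd, 5th, ...).
Applying that to "coikgolobyjz" gives "ciglbj".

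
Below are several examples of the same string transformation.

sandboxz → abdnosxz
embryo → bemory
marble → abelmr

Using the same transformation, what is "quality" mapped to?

In each case the input is transformed by: sort the characters into alphabetical order.
Doing the same to "quality": "ailqtuy".

ailqtuy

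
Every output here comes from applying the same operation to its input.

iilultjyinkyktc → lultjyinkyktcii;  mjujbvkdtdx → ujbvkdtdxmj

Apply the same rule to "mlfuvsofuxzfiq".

fuvsofuxzfiqml

What's happening: move the first 2 characters to the end (rotate left by 2).
Doing the same to "mlfuvsofuxzfiq": "fuvsofuxzfiqml".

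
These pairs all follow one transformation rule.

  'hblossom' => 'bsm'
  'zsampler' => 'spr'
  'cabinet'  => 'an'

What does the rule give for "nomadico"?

The transformation: keep one character in every 3, starting at position 2 (positions 2nd, 5th, 8th, ...).
"nomadico" → "odo".

odo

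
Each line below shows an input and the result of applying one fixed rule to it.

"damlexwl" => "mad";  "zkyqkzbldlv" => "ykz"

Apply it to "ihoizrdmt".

ohi

The transformation: reverse the string, then keep only the last 3 characters.
"ihoizrdmt" → "tmdrziohi" → "ohi".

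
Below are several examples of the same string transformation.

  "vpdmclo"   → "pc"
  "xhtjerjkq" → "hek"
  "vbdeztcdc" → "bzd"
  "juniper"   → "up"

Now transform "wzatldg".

zl

The rule is to keep one character in every 3, starting at position 2 (positions 2nd, 5th, 8th, ...).
On "wzatldg" that produces "zl".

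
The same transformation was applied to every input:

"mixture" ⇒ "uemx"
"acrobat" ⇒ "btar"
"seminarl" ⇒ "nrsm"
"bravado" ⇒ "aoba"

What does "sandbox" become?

bxsn

Looking at the pairs, the operation is to keep every other character starting from the first (positions 1st, 3rd, 5th, ...), then swap the front and back halves of the string.
On "sandbox": the first step gives "snbx", and the second then gives "bxsn".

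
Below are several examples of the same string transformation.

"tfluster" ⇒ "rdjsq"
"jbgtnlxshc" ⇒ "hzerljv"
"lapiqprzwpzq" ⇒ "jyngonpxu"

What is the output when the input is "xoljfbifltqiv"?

In each case the input is transformed by: shift every letter 2 places backward in the alphabet (wrapping around), then delete the last 3 characters.
Applying both steps to "xoljfbifltqiv": "vmjhdzgdjrogt", then "vmjhdzgdjr".

vmjhdzgdjr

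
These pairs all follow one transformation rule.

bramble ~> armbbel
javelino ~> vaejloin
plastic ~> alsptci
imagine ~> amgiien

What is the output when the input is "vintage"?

The rule is to move the first 2 characters to the end (rotate left by 2), then take characters alternately from the front and the back (1st, last, 2nd, 2nd-last, ...).
Applying both steps to "vintage": "ntagevi", then "nitvaeg".

nitvaeg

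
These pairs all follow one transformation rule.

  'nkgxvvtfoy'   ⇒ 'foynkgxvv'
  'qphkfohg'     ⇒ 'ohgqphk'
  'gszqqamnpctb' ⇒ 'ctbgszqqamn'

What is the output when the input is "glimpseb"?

The rule is to move the last 3 characters to the front (rotate right by 3), then delete the last character.
For "glimpseb", step one produces "sebglimp"; step two turns that into "sebglim".

sebglim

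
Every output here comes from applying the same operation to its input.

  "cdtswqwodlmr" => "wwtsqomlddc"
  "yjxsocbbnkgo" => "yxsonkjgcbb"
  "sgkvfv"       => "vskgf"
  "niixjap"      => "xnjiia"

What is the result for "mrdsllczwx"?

Rule — delete the last character, then sort the characters into reverse alphabetical order.
For "mrdsllczwx", step one produces "mrdsllczw"; step two turns that into "zwsrmlldc".

zwsrmlldc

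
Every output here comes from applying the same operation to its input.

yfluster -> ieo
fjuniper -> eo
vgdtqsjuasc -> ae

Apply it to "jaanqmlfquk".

Looking at the pairs, the operation is to shift every letter 10 places forward in the alphabet (wrapping around), then keep only the vowels.
"jaanqmlfquk" → "tkkxawvpaeu" → "aaeu".
(Check on "fjuniper": → "ptexszob" → "eo" ✓)

aaeu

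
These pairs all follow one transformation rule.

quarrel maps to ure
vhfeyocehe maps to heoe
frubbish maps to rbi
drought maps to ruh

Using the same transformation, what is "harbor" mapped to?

ab

What's happening: delete the last character, then keep every other character starting from the second (positions 2nd, 4th, 6th, ...).
On "harbor" that produces "ab".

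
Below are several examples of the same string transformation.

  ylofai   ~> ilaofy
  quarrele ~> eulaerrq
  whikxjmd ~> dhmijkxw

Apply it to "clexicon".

nloecxic

In each case the input is transformed by: take characters alternately from the front and the back (1st, last, 2nd, 2nd-last, ...), then move the first character to the end.
For "clexicon", step one produces "cnloecxi"; step two turns that into "nloecxic".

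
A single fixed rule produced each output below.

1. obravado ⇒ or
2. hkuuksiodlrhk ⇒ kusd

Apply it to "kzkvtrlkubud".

The pattern: move the last 3 characters to the front (rotate right by 3), then keep one character in every 3, starting at position 3 (positions 3rd, 6th, 9th, ...).
"kzkvtrlkubud" → "budkzkvtrlku" → "dkru".

dkru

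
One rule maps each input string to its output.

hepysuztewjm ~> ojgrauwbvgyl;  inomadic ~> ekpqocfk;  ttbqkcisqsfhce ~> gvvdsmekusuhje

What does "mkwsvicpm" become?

oomyuxker

The pattern: shift every letter 2 places forward in the alphabet (wrapping around), then move the last character to the front.
Doing the same to "mkwsvicpm": "oomyuxker".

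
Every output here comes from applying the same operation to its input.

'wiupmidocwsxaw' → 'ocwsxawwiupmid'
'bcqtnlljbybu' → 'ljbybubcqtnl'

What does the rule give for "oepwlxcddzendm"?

ddzendmoepwlxc

Rule — swap the front and back halves of the string.
On "oepwlxcddzendm" that produces "ddzendmoepwlxc".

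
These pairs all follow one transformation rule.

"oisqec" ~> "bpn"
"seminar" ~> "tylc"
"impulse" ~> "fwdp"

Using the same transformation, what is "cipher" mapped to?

What's happening: shift every letter 11 places forward in the alphabet (wrapping around), then delete the first 3 characters.
Applying that to "cipher" gives "spc".

spc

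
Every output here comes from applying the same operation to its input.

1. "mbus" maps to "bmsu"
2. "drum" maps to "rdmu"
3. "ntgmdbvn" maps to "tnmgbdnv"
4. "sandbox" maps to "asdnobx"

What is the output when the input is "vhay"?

The rule is to swap each adjacent pair of characters (1↔2, 3↔4, ...).
Applying that to "vhay" gives "hvya".

hvya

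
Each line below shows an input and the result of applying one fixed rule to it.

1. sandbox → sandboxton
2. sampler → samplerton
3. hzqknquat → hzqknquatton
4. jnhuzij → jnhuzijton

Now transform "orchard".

The rule is to append "ton".
Doing the same to "orchard": "orchardton".

orchardton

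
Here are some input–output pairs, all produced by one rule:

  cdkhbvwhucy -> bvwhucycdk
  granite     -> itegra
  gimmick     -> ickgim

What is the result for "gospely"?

The rule is to move the first 3 characters to the end (rotate left by 3), then delete the first character.
For "gospely", step one produces "pelygos"; step two turns that into "elygos".
(Check on "gimmick": → "mickgim" → "ickgim" ✓)

elygos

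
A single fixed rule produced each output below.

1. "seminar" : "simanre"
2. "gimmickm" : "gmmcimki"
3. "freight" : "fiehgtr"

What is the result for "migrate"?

The transformation: swap each adjacent pair of characters (1↔2, 3↔4, ...), then move the first character to the end.
"migrate" → "mrgtaei".

mrgtaei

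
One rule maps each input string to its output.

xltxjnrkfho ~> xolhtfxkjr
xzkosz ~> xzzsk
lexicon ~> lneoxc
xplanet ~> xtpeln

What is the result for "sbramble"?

In each case the input is transformed by: take characters alternately from the front and the back (1st, last, 2nd, 2nd-last, ...), then delete the last character.
Working it through for "sbramble": intermediate "seblrbam", final "seblrba".

seblrba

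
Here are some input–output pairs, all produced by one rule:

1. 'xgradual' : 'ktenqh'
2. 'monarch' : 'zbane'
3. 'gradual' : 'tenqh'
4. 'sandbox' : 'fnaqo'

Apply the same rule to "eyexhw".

rlrk

Each output is the input with this applied: delete the last 2 characters, then shift every letter 13 places forward in the alphabet (wrapping around) — i.e. ROT13.
"eyexhw" → "eyex" → "rlrk".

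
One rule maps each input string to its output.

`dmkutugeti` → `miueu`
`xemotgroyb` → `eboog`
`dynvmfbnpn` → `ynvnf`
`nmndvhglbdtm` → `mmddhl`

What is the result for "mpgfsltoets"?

ptfol

Each output is the input with this applied: keep every other character starting from the second (positions 2nd, 4th, 6th, ...), then take characters alternately from the front and the back (1st, last, 2nd, 2nd-last, ...).
Doing the same to "mpgfsltoets": "ptfol".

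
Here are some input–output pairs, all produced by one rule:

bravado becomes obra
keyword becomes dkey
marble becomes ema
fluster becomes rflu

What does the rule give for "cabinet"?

The pattern: move the last character to the front, then delete the last 3 characters.
Working it through for "cabinet": intermediate "tcabine", final "tcab".
(Check on "bravado": → "obravad" → "obra" ✓)

tcab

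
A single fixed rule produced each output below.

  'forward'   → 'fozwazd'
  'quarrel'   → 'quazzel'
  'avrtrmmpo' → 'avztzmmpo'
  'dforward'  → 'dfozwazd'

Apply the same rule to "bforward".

Rule — replace every "r" with "z".
Doing the same to "bforward": "bfozwazd".

bfozwazd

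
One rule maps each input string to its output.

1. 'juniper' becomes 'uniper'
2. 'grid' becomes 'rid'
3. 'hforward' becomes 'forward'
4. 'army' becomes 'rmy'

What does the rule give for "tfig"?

fig

Rule — delete the first character.
For "tfig" the result is "fig".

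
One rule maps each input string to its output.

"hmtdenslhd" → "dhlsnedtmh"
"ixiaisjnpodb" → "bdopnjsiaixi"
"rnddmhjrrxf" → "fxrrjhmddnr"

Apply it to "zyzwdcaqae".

What's happening: reverse the string.
Doing the same to "zyzwdcaqae": "eaqacdwzyz".

eaqacdwzyz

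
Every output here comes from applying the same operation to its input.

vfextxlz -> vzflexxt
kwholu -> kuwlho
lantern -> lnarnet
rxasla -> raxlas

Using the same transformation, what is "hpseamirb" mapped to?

Looking at the pairs, the operation is to take characters alternately from the front and the back (1st, last, 2nd, 2nd-last, ...).
"hpseamirb" → "hbprsiema".

hbprsiema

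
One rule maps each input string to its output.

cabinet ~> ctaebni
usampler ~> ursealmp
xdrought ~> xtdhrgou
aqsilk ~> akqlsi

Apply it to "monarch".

In each case the input is transformed by: take characters alternately from the front and the back (1st, last, 2nd, 2nd-last, ...).
"monarch" → "mhocnra".

mhocnra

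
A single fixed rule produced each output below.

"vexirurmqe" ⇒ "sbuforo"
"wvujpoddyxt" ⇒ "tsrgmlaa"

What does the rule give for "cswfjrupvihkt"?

zptcgormsf

The pattern: shift every letter 3 places backward in the alphabet (wrapping around), then delete the last 3 characters.
Applying that to "cswfjrupvihkt" gives "zptcgormsf".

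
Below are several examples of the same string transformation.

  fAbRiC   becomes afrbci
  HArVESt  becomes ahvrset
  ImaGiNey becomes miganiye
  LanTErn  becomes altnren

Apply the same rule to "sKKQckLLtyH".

ksqkkcllyth

Looking at the pairs, the operation is to swap each adjacent pair of characters (1↔2, 3↔4, ...), then convert every letter to lowercase.
Applying both steps to "sKKQckLLtyH": "KsQKkcLLytH", then "ksqkkcllyth".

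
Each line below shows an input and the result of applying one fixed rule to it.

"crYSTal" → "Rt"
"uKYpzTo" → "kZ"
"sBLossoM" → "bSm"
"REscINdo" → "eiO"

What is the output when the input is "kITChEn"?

iH

The pattern: keep one character in every 3, starting at position 2 (positions 2nd, 5th, 8th, ...), then flip the case of every letter.
For "kITChEn", step one produces "Ih"; step two turns that into "iH".
(Check on "crYSTal": → "rT" → "Rt" ✓)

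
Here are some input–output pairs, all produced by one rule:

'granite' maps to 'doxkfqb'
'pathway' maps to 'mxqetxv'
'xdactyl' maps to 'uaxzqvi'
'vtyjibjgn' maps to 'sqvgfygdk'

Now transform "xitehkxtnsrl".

ufqbehuqkpoi

Each output is the input with this applied: shift every letter 3 places backward in the alphabet (wrapping around).
For "xitehkxtnsrl" the result is "ufqbehuqkpoi".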